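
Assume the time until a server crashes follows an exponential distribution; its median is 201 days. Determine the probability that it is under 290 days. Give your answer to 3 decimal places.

For an exponential, median = ln(2)/λ, so λ = ln 2 / 201 = 0.00344849 per day.
P(X ≤ 290) = 1 − e^(−λ·290) = 1 − e^(−1.0001) ≈ 0.632.

0.632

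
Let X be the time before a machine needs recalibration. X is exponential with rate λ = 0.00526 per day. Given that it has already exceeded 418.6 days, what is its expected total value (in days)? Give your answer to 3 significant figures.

609

By memorylessness, E[X | X > 418.6] = 418.6 + 1/λ = 418.6 + 190.114 = 608.714 days.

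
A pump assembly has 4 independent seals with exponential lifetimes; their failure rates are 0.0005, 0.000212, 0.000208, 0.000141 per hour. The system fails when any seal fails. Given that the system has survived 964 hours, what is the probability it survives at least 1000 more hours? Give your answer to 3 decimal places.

Time to first failure ~ Exp(Σλ) with Σλ = 0.001061.
By memorylessness, P(T > 964+1000 | T > 964) = P(T > 1000) = e^(−0.001061·1000) ≈ 0.346.

0.346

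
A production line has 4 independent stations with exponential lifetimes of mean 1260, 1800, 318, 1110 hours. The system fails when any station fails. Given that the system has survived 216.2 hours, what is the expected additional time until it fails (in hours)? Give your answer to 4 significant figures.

First-failure rate Σλ = 1/1260 + 1/1800 + 1/318 + 1/1110 = 0.00539476.
By memorylessness the expected residual is 1/Σλ = 185.365 hours, regardless of the 216.2 already elapsed.

185.4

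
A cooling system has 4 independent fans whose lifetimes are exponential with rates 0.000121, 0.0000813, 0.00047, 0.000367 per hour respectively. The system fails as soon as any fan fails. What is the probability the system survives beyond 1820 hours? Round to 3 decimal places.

The time to first failure is exponential with rate Σλ = 0.000121 + 0.0000813 + 0.00047 + 0.000367 = 0.0010393.
P(min > 1820) = e^(−0.0010393·1820) = e^(−1.8915) ≈ 0.151.

0.151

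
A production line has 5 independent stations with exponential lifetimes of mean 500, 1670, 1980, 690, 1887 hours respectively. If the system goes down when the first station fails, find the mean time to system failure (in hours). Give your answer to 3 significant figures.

The first failure time is exponential with rate Σλ_i = 1/500 + 1/1670 + 1/1980 + 1/690 + 1/1887 = 0.00508307 per hour.
E[min] = 1/Σλ = 1/0.00508307 = 196.732 hours.

197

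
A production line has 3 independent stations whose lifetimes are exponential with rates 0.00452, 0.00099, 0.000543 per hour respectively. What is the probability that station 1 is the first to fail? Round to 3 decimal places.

The time to first failure is exponential with rate Σλ = 0.00452 + 0.00099 + 0.000543 = 0.006053.
P(station 1 first) = λ_1/Σλ = 0.00452/0.006053 ≈ 0.747.

0.747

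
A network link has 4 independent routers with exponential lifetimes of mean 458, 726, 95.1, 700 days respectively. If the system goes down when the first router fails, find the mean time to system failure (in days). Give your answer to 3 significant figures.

64.5

The first failure time is exponential with rate Σλ_i = 1/458 + 1/726 + 1/95.1 + 1/700 = 0.0155046 per day.
E[min] = 1/Σλ = 1/0.0155046 = 64.4968 days.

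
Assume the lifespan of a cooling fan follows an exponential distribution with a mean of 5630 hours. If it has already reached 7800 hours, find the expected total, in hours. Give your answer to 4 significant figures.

The rate is λ = 1/5630 = 0.00017762 per hour.
By memorylessness, E[X | X > 7800] = 7800 + 1/λ = 7800 + 5630 = 13430 hours.

13430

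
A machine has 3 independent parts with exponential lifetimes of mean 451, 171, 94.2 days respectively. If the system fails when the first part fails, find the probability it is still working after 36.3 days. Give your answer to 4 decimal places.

The first failure time is exponential with rate Σλ_i = 1/451 + 1/171 + 1/94.2 = 0.018681 per day.
P(min > 36.3) = e^(−0.018681·36.3) = e^(−0.67812) ≈ 0.5076.

0.5076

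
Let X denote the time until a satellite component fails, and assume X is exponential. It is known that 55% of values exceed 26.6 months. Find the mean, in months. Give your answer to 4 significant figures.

44.49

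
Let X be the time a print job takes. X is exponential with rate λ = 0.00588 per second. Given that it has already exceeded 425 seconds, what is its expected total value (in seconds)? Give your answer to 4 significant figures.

By memorylessness, E[X | X > 425] = 425 + 1/λ = 425 + 170.068 = 595.068 seconds.

595.1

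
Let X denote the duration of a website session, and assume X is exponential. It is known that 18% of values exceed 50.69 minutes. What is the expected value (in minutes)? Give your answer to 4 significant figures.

e^(−λ·50.69) = 0.18 ⇒ λ = −ln(0.18)/50.69 = 0.0338291.
Mean = 1/λ = 29.5603 minutes.

29.56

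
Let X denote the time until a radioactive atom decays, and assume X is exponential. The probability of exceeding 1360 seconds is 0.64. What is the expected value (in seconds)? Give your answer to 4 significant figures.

3047

e^(−λ·1360) = 0.64 ⇒ λ = −ln(0.64)/1360 = 0.000328152.
Mean = 1/λ = 3047.37 seconds.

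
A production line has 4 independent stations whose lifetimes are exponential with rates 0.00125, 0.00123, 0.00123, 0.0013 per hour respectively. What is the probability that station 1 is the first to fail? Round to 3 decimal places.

The time to first failure is exponential with rate Σλ = 0.00125 + 0.00123 + 0.00123 + 0.0013 = 0.00501.
P(station 1 first) = λ_1/Σλ = 0.00125/0.00501 ≈ 0.250.

0.250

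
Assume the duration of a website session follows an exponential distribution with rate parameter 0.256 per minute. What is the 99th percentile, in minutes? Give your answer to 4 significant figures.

17.99

Set 1 − e^(−λt) = 0.99, so t = −ln(0.01)/λ = 4.6052/0.256 ≈ 17.9889 minutes.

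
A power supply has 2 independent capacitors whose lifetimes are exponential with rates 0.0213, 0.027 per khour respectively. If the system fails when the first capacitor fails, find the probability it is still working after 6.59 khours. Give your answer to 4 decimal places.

The time to first failure is exponential with rate Σλ = 0.0213 + 0.027 = 0.0483.
P(min > 6.59) = e^(−0.0483·6.59) = e^(−0.3183) ≈ 0.7274.

0.7274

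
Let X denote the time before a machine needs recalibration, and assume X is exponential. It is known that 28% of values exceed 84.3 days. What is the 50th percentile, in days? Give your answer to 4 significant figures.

e^(−λ·84.3) = 0.28 ⇒ λ = −ln(0.28)/84.3 = 0.0151004.
50th percentile: 1 − e^(−λt) = 0.5, t = −ln(0.5)/λ = 45.9025 days.

45.90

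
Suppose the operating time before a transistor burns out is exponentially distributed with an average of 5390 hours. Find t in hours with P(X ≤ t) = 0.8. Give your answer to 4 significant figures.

8675

The rate is λ = 1/5390 = 0.000185529 per hour.
Set 1 − e^(−λt) = 0.8, so t = −ln(0.2)/λ = 1.6094/0.000185529 ≈ 8674.87 hours.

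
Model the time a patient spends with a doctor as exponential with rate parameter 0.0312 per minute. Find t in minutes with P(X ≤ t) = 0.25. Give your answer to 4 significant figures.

Set 1 − e^(−λt) = 0.25, so t = −ln(0.75)/λ = 0.28768/0.0312 ≈ 9.22058 minutes.

9.221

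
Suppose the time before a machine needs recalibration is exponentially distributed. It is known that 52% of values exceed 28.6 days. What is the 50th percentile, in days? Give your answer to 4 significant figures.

30.32

e^(−λ·28.6) = 0.52 ⇒ λ = −ln(0.52)/28.6 = 0.0228646.
50th percentile: 1 − e^(−λt) = 0.5, t = −ln(0.5)/λ = 30.3153 days.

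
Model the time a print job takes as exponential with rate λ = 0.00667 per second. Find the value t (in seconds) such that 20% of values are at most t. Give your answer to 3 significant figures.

Set 1 − e^(−λt) = 0.2, so t = −ln(0.8)/λ = 0.22314/0.00667 ≈ 33.4548 seconds.

33.5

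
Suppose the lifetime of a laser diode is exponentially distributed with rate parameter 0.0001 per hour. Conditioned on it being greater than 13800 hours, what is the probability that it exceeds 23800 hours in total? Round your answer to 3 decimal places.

0.368

By the memoryless property, P(X > 13800+10000 | X > 13800) = P(X > 10000).
P(X > 10000) = e^(−1) ≈ 0.368.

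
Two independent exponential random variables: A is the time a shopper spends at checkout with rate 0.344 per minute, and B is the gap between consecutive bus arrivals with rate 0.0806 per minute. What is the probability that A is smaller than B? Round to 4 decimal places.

0.8102

λ_1 = 0.344, λ_2 = 0.0806.
For independent exponentials, P(A < B) = λ_1/(λ_1+λ_2) = 0.344/0.4246 ≈ 0.8102.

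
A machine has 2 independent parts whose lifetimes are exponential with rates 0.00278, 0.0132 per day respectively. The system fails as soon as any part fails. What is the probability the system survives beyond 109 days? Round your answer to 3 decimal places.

The time to first failure is exponential with rate Σλ = 0.00278 + 0.0132 = 0.01598.
P(min > 109) = e^(−0.01598·109) = e^(−1.7418) ≈ 0.175.

0.175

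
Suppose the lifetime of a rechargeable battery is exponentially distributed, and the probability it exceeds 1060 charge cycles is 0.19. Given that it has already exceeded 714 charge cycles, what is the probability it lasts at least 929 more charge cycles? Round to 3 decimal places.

From e^(−λ·1060) = 0.19, λ = −ln(0.19)/1060 = 0.00156673.
Memoryless: P(X > 714+929 | X > 714) = P(X > 929) = e^(−0.00156673·929) ≈ 0.233.

0.233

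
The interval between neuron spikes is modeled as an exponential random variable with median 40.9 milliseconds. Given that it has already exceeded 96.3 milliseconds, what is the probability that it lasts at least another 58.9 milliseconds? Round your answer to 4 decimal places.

For an exponential, median = ln(2)/λ, so λ = ln 2 / 40.9 = 0.0169474 per millisecond.
P(X > s+t | X > s) = e^(−λ(s+t))/e^(−λs) = e^(−λt), independent of s = 96.3.
P(X > 58.9) = e^(−0.9982) ≈ 0.3685.

0.3685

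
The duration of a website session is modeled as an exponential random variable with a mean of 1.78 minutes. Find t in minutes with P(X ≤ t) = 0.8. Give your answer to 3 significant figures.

2.86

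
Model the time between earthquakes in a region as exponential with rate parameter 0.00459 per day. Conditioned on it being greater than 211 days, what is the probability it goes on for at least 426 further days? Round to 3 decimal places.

The exponential is memoryless, so the remaining time is again Exp(λ): the condition X > 211 is irrelevant.
P(X > 426) = e^(−1.9553) ≈ 0.142.

0.142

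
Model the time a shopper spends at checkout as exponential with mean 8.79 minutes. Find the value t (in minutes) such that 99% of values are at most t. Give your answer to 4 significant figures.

40.48

The rate is λ = 1/8.79 = 0.113766 per minute.
Set 1 − e^(−λt) = 0.99, so t = −ln(0.01)/λ = 4.6052/0.113766 ≈ 40.4794 minutes.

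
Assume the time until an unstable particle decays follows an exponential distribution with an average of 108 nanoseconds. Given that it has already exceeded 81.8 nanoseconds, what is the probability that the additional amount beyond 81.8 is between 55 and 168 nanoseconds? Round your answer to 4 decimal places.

0.3899

The rate is λ = 1/108 = 0.00925926 per nanosecond.
Memoryless: the residual past 81.8 is again Exp(λ).
P(55 < residual < 168) = e^(−λ·55) − e^(−λ·168) = 0.60094 − 0.21107 ≈ 0.3899.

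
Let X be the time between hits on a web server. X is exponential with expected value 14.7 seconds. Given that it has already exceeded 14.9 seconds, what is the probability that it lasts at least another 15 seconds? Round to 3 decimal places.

0.360

The rate is λ = 1/14.7 = 0.0680272 per second.
By the memoryless property, P(X > 14.9+15 | X > 14.9) = P(X > 15).
P(X > 15) = e^(−1.0204) ≈ 0.360.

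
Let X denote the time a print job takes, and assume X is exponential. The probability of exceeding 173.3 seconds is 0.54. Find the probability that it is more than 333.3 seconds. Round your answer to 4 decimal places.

0.3057

e^(−λ·173.3) = 0.54 ⇒ λ = −ln(0.54)/173.3 = 0.0035556.
P(X > 333.3) = e^(−0.0035556·333.3) = e^(−1.1851) ≈ 0.3057.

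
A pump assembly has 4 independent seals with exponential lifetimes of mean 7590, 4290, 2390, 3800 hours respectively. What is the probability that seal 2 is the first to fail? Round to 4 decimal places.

Rates: λ_i = 1/mean_i → 0.000131752, 0.0002331, 0.00041841, 0.000263158; Σλ = 0.00104642.
P(seal 2 first) = λ_2/Σλ = 0.0002331/0.00104642 ≈ 0.2228.

0.2228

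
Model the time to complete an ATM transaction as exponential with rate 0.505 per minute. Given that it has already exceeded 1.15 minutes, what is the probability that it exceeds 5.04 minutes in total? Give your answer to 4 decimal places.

By the memoryless property, P(X > 1.15+3.89 | X > 1.15) = P(X > 3.89).
P(X > 3.89) = e^(−1.9645) ≈ 0.1402.

0.1402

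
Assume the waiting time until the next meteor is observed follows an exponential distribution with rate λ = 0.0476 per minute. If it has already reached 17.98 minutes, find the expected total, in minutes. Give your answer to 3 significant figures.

39.0

By memorylessness, E[X | X > 17.98] = 17.98 + 1/λ = 17.98 + 21.0084 = 38.9884 minutes.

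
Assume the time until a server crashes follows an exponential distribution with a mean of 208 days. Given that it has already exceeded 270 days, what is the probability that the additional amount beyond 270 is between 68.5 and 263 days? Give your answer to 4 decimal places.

0.4370

The rate is λ = 1/208 = 0.00480769 per day.
Memoryless: the residual past 270 is again Exp(λ).
P(68.5 < residual < 263) = e^(−λ·68.5) − e^(−λ·263) = 0.71941 − 0.28240 ≈ 0.4370.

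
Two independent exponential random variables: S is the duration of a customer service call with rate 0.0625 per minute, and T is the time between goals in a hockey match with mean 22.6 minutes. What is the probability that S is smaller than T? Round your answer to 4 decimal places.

0.5855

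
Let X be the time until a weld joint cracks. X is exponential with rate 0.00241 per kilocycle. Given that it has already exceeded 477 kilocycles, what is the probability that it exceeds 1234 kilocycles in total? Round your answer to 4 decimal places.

0.1613

By the memoryless property, P(X > 477+757 | X > 477) = P(X > 757).
P(X > 757) = e^(−1.8244) ≈ 0.1613.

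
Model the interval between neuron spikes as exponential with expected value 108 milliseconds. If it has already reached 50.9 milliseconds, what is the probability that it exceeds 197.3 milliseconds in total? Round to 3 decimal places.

The rate is λ = 1/108 = 0.00925926 per millisecond.
The exponential is memoryless, so the remaining time is again Exp(λ): the condition X > 50.9 is irrelevant.
P(X > 146.4) = e^(−1.3556) ≈ 0.258.

0.258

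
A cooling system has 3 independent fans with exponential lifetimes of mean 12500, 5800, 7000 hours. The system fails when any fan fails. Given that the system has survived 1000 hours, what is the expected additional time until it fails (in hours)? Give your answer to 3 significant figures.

2530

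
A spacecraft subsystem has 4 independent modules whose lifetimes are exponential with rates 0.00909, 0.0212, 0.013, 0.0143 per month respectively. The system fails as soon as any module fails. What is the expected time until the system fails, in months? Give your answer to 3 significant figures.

The time to first failure is exponential with rate Σλ = 0.00909 + 0.0212 + 0.013 + 0.0143 = 0.05759.
E[min] = 1/Σλ = 1/0.05759 = 17.3641 months.

17.4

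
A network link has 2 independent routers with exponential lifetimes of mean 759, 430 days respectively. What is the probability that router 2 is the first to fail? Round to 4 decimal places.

Rates: λ_i = 1/mean_i → 0.00131752, 0.00232558; Σλ = 0.0036431.
P(router 2 first) = λ_2/Σλ = 0.00232558/0.0036431 ≈ 0.6384.

0.6384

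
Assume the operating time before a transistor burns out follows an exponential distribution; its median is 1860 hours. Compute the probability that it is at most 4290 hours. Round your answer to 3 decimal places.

For an exponential, median = ln(2)/λ, so λ = ln 2 / 1860 = 0.00037266 per hour.
P(X ≤ 4290) = 1 − e^(−λ·4290) = 1 − e^(−1.5987) ≈ 0.798.

0.798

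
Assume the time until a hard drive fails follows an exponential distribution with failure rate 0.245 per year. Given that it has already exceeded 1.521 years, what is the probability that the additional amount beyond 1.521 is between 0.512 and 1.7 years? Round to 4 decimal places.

Memoryless: the residual past 1.521 is again Exp(λ).
P(0.512 < residual < 1.7) = e^(−λ·0.512) − e^(−λ·1.7) = 0.88211 − 0.65935 ≈ 0.2228.

0.2228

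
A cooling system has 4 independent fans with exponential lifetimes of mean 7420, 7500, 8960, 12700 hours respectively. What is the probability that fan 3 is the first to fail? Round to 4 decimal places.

0.2434

Rates: λ_i = 1/mean_i → 0.000134771, 0.000133333, 0.000111607, 0.0000787402; Σλ = 0.000458452.
P(fan 3 first) = λ_3/Σλ = 0.000111607/0.000458452 ≈ 0.2434.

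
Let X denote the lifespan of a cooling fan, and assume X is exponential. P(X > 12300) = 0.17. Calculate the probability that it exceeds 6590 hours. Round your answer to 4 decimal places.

0.3870

e^(−λ·12300) = 0.17 ⇒ λ = −ln(0.17)/12300 = 0.000144062.
P(X > 6590) = e^(−0.000144062·6590) = e^(−0.94937) ≈ 0.3870.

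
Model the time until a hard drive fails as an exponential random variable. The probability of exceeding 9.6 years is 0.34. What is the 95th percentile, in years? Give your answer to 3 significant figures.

26.7

e^(−λ·9.6) = 0.34 ⇒ λ = −ln(0.34)/9.6 = 0.112376.
95th percentile: 1 − e^(−λt) = 0.95, t = −ln(0.05)/λ = 26.6581 years.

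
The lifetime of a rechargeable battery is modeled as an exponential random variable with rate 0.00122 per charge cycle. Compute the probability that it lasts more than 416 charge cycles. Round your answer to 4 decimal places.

0.6020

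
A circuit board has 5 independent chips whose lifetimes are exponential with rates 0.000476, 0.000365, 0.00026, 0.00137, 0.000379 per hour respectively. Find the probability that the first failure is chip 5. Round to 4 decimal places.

0.1330

The time to first failure is exponential with rate Σλ = 0.000476 + 0.000365 + 0.00026 + 0.00137 + 0.000379 = 0.00285.
P(chip 5 first) = λ_5/Σλ = 0.000379/0.00285 ≈ 0.1330.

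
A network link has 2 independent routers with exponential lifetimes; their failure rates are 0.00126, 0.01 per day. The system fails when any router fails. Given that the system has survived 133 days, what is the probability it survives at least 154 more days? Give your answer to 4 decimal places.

0.1766

Time to first failure ~ Exp(Σλ) with Σλ = 0.01126.
By memorylessness, P(T > 133+154 | T > 133) = P(T > 154) = e^(−0.01126·154) ≈ 0.1766.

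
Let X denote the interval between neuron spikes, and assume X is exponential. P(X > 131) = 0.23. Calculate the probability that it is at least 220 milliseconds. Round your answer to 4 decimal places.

e^(−λ·131) = 0.23 ⇒ λ = −ln(0.23)/131 = 0.0112189.
P(X > 220) = e^(−0.0112189·220) = e^(−2.4682) ≈ 0.0847.

0.0847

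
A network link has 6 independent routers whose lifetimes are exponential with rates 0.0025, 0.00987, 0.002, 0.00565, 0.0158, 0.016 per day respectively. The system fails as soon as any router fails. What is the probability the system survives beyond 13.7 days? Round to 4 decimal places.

0.4917

The time to first failure is exponential with rate Σλ = 0.0025 + 0.00987 + 0.002 + 0.00565 + 0.0158 + 0.016 = 0.05182.
P(min > 13.7) = e^(−0.05182·13.7) = e^(−0.70993) ≈ 0.4917.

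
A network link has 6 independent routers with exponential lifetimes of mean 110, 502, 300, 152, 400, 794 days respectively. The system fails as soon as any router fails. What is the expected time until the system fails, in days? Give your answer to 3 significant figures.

40.4

The first failure time is exponential with rate Σλ_i = 1/110 + 1/502 + 1/300 + 1/152 + 1/400 + 1/794 = 0.0247547 per day.
E[min] = 1/Σλ = 1/0.0247547 = 40.3964 days.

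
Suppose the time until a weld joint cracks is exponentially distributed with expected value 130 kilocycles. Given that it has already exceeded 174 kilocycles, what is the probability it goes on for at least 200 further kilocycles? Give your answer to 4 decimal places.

0.2147

The rate is λ = 1/130 = 0.00769231 per kilocycle.
P(X > s+t | X > s) = e^(−λ(s+t))/e^(−λs) = e^(−λt), independent of s = 174.
P(X > 200) = e^(−1.5385) ≈ 0.2147.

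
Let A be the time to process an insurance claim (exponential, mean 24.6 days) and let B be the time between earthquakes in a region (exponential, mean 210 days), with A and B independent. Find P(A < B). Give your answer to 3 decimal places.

0.895

λ_1 = 1/24.6 = 0.0406504, λ_2 = 1/210 = 0.0047619.
For independent exponentials, P(A < B) = λ_1/(λ_1+λ_2) = 0.0406504/0.0454123 ≈ 0.895.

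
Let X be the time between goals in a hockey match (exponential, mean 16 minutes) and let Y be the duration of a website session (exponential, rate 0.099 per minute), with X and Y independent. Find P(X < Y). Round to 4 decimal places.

λ_1 = 1/16 = 0.0625, λ_2 = 0.099.
For independent exponentials, P(X < Y) = λ_1/(λ_1+λ_2) = 0.0625/0.1615 ≈ 0.3870.

0.3870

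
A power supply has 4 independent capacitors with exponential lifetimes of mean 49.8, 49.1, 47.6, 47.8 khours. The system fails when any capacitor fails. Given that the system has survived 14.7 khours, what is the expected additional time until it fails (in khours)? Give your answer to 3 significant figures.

First-failure rate Σλ = 1/49.8 + 1/49.1 + 1/47.6 + 1/47.8 = 0.0823758.
By memorylessness the expected residual is 1/Σλ = 12.1395 khours, regardless of the 14.7 already elapsed.

12.1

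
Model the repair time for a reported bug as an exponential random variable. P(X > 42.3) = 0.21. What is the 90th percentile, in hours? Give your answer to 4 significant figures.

62.41

e^(−λ·42.3) = 0.21 ⇒ λ = −ln(0.21)/42.3 = 0.0368947.
90th percentile: 1 − e^(−λt) = 0.9, t = −ln(0.1)/λ = 62.4096 hours.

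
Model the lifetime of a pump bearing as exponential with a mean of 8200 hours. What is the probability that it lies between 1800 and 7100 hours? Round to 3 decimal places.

0.382

The rate is λ = 1/8200 = 0.000121951 per hour.
P(1800 < X < 7100) = e^(−λ·1800) − e^(−λ·7100) = 0.80291 − 0.42069 ≈ 0.382.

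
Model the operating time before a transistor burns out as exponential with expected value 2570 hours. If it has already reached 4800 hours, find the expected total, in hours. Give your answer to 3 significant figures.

The rate is λ = 1/2570 = 0.000389105 per hour.
By memorylessness, E[X | X > 4800] = 4800 + 1/λ = 4800 + 2570 = 7370 hours.

7370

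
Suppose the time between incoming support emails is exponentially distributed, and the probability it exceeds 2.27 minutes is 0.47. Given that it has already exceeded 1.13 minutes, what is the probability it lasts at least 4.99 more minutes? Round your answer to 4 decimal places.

0.1902

From e^(−λ·2.27) = 0.47, λ = −ln(0.47)/2.27 = 0.332609.
Memoryless: P(X > 1.13+4.99 | X > 1.13) = P(X > 4.99) = e^(−0.332609·4.99) ≈ 0.1902.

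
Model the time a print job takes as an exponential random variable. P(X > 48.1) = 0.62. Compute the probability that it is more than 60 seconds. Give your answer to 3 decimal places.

0.551

e^(−λ·48.1) = 0.62 ⇒ λ = −ln(0.62)/48.1 = 0.00993837.
P(X > 60) = e^(−0.00993837·60) = e^(−0.5963) ≈ 0.551.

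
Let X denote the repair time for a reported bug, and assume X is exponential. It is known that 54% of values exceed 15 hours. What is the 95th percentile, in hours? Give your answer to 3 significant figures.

e^(−λ·15) = 0.54 ⇒ λ = −ln(0.54)/15 = 0.0410791.
95th percentile: 1 − e^(−λt) = 0.95, t = −ln(0.05)/λ = 72.926 hours.

72.9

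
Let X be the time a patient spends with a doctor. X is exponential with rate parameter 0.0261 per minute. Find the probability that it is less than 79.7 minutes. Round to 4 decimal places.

P(X ≤ 79.7) = 1 − e^(−λ·79.7) = 1 − e^(−2.0802) ≈ 0.8751.

0.8751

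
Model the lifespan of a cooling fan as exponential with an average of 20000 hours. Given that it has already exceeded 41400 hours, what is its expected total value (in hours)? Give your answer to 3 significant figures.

61400

The rate is λ = 1/20000 = 0.00005 per hour.
By memorylessness, E[X | X > 41400] = 41400 + 1/λ = 41400 + 20000 = 61400 hours.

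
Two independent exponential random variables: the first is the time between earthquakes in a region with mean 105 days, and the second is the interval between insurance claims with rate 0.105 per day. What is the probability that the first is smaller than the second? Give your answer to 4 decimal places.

λ_1 = 1/105 = 0.00952381, λ_2 = 0.105.
For independent exponentials, P(the first < the second) = λ_1/(λ_1+λ_2) = 0.00952381/0.114524 ≈ 0.0832.

0.0832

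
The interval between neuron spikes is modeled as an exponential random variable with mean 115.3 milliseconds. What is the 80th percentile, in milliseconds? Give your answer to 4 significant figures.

185.6

The rate is λ = 1/115.3 = 0.00867303 per millisecond.
Set 1 − e^(−λt) = 0.8, so t = −ln(0.2)/λ = 1.6094/0.00867303 ≈ 185.568 milliseconds.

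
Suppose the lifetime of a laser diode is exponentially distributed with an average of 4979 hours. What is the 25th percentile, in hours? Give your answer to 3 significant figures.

1430

The rate is λ = 1/4979 = 0.000200844 per hour.
Set 1 − e^(−λt) = 0.25, so t = −ln(0.75)/λ = 0.28768/0.000200844 ≈ 1432.37 hours.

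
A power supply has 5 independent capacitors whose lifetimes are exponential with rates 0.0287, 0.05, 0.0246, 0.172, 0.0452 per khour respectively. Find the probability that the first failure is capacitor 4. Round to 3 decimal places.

0.537

The time to first failure is exponential with rate Σλ = 0.0287 + 0.05 + 0.0246 + 0.172 + 0.0452 = 0.3205.
P(capacitor 4 first) = λ_4/Σλ = 0.172/0.3205 ≈ 0.537.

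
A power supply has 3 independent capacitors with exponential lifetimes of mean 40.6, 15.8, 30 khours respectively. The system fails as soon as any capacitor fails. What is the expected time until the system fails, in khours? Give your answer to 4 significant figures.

The first failure time is exponential with rate Σλ_i = 1/40.6 + 1/15.8 + 1/30 = 0.121255 per khour.
E[min] = 1/Σλ = 1/0.121255 = 8.24708 khours.

8.247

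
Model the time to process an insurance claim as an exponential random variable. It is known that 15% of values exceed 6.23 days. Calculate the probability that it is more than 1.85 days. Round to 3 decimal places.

e^(−λ·6.23) = 0.15 ⇒ λ = −ln(0.15)/6.23 = 0.304514.
P(X > 1.85) = e^(−0.304514·1.85) = e^(−0.56335) ≈ 0.569.

0.569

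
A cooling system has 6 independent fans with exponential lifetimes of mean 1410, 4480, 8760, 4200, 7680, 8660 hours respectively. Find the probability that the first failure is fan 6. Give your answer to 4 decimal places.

0.0755

Rates: λ_i = 1/mean_i → 0.00070922, 0.000223214, 0.000114155, 0.000238095, 0.000130208, 0.000115473; Σλ = 0.00153037.
P(fan 6 first) = λ_6/Σλ = 0.000115473/0.00153037 ≈ 0.0755.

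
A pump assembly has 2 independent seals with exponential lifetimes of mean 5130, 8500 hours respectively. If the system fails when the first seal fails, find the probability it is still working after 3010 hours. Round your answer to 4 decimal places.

0.3903

The first failure time is exponential with rate Σλ_i = 1/5130 + 1/8500 = 0.000312579 per hour.
P(min > 3010) = e^(−0.000312579·3010) = e^(−0.94086) ≈ 0.3903.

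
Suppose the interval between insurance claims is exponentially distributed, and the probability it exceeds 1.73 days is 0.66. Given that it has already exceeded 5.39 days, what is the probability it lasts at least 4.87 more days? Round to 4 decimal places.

0.3105

From e^(−λ·1.73) = 0.66, λ = −ln(0.66)/1.73 = 0.240182.
Memoryless: P(X > 5.39+4.87 | X > 5.39) = P(X > 4.87) = e^(−0.240182·4.87) ≈ 0.3105.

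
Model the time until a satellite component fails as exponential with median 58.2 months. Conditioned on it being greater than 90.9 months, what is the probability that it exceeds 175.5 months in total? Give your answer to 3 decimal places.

For an exponential, median = ln(2)/λ, so λ = ln 2 / 58.2 = 0.0119097 per month.
The exponential is memoryless, so the remaining time is again Exp(λ): the condition X > 90.9 is irrelevant.
P(X > 84.6) = e^(−1.0076) ≈ 0.365.

0.365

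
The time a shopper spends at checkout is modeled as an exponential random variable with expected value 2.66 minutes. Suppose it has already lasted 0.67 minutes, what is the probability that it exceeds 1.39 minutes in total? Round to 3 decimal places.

0.763

The rate is λ = 1/2.66 = 0.37594 per minute.
The exponential is memoryless, so the remaining time is again Exp(λ): the condition X > 0.67 is irrelevant.
P(X > 0.72) = e^(−0.27068) ≈ 0.763.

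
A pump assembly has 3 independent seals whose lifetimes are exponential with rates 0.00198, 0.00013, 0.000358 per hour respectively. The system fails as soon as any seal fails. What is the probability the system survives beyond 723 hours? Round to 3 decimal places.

0.168

The time to first failure is exponential with rate Σλ = 0.00198 + 0.00013 + 0.000358 = 0.002468.
P(min > 723) = e^(−0.002468·723) = e^(−1.7844) ≈ 0.168.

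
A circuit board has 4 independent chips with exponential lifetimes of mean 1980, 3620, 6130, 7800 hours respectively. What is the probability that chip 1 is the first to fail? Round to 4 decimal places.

0.4709

Rates: λ_i = 1/mean_i → 0.000505051, 0.000276243, 0.000163132, 0.000128205; Σλ = 0.00107263.
P(chip 1 first) = λ_1/Σλ = 0.000505051/0.00107263 ≈ 0.4709.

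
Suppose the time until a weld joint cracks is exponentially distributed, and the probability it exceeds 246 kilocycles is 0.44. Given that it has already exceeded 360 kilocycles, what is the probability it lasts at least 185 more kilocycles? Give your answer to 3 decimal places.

0.539

From e^(−λ·246) = 0.44, λ = −ln(0.44)/246 = 0.00333732.
Memoryless: P(X > 360+185 | X > 360) = P(X > 185) = e^(−0.00333732·185) ≈ 0.539.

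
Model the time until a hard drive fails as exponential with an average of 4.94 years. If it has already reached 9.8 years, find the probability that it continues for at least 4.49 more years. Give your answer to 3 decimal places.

0.403

The rate is λ = 1/4.94 = 0.202429 per year.
P(X > s+t | X > s) = e^(−λ(s+t))/e^(−λs) = e^(−λt), independent of s = 9.8.
P(X > 4.49) = e^(−0.90891) ≈ 0.403.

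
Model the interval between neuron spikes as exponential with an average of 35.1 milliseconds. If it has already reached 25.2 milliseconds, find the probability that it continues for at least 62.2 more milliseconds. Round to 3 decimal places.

The rate is λ = 1/35.1 = 0.02849 per millisecond.
P(X > s+t | X > s) = e^(−λ(s+t))/e^(−λs) = e^(−λt), independent of s = 25.2.
P(X > 62.2) = e^(−1.7721) ≈ 0.170.

0.170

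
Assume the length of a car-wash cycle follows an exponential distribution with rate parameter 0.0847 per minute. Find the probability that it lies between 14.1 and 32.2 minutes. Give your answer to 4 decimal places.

0.2375

P(14.1 < X < 32.2) = e^(−λ·14.1) − e^(−λ·32.2) = 0.30293 − 0.06539 ≈ 0.2375.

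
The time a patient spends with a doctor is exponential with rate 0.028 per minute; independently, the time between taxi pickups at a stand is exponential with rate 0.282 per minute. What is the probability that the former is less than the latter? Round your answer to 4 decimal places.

0.0903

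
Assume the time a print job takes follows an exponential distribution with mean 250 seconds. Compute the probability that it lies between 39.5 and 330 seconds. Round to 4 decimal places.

0.5867

The rate is λ = 1/250 = 0.004 per second.
P(39.5 < X < 330) = e^(−λ·39.5) − e^(−λ·330) = 0.85385 − 0.26714 ≈ 0.5867.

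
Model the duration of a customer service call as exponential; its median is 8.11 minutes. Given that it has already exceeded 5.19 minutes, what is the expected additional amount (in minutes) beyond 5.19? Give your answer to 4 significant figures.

11.70

For an exponential, median = ln(2)/λ, so λ = ln 2 / 8.11 = 0.0854682 per minute.
By memorylessness, the remaining amount past any threshold is again Exp(λ) with mean 1/λ = 11.7003 minutes.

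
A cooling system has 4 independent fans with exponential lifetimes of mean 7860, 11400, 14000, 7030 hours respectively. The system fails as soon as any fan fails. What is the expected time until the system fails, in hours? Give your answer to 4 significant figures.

2333

The first failure time is exponential with rate Σλ_i = 1/7860 + 1/11400 + 1/14000 + 1/7030 = 0.000428622 per hour.
E[min] = 1/Σλ = 1/0.000428622 = 2333.06 hours.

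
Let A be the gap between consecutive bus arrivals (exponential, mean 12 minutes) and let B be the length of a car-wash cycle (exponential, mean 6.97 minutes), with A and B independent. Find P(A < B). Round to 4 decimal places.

0.3674

λ_1 = 1/12 = 0.0833333, λ_2 = 1/6.97 = 0.143472.
For independent exponentials, P(A < B) = λ_1/(λ_1+λ_2) = 0.0833333/0.226805 ≈ 0.3674.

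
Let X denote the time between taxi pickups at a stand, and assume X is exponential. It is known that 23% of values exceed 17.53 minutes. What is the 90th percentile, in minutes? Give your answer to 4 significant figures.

e^(−λ·17.53) = 0.23 ⇒ λ = −ln(0.23)/17.53 = 0.0838378.
90th percentile: 1 − e^(−λt) = 0.9, t = −ln(0.1)/λ = 27.4648 minutes.

27.46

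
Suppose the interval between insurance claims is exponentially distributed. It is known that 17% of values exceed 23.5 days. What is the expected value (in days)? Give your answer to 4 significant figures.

e^(−λ·23.5) = 0.17 ⇒ λ = −ln(0.17)/23.5 = 0.0754024.
Mean = 1/λ = 13.2622 days.

13.26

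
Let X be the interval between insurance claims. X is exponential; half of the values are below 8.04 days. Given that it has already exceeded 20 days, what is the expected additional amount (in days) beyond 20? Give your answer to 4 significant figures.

11.60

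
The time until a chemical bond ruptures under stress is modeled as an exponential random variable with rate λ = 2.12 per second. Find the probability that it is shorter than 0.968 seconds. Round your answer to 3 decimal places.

P(X ≤ 0.968) = 1 − e^(−λ·0.968) = 1 − e^(−2.0522) ≈ 0.872.

0.872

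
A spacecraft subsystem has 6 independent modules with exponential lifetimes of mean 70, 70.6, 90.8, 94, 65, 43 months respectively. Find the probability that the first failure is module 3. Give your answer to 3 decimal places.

Rates: λ_i = 1/mean_i → 0.0142857, 0.0141643, 0.0110132, 0.0106383, 0.0153846, 0.0232558; Σλ = 0.088742.
P(module 3 first) = λ_3/Σλ = 0.0110132/0.088742 ≈ 0.124.

0.124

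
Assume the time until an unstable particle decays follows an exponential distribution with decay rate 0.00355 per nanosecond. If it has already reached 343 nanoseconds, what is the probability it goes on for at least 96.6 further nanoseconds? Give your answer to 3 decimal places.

The exponential is memoryless, so the remaining time is again Exp(λ): the condition X > 343 is irrelevant.
P(X > 96.6) = e^(−0.34293) ≈ 0.710.

0.710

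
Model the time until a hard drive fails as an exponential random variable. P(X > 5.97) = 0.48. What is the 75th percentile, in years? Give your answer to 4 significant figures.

11.28

e^(−λ·5.97) = 0.48 ⇒ λ = −ln(0.48)/5.97 = 0.122943.
75th percentile: 1 − e^(−λt) = 0.75, t = −ln(0.25)/λ = 11.2759 years.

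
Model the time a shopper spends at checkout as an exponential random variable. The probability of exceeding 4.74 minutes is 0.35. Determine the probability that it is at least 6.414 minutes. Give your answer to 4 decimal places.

e^(−λ·4.74) = 0.35 ⇒ λ = −ln(0.35)/4.74 = 0.221481.
P(X > 6.414) = e^(−0.221481·6.414) = e^(−1.4206) ≈ 0.2416.

0.2416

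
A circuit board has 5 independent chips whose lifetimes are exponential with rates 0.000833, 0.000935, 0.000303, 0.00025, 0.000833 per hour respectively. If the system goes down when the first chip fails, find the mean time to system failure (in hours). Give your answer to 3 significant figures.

The time to first failure is exponential with rate Σλ = 0.000833 + 0.000935 + 0.000303 + 0.00025 + 0.000833 = 0.003154.
E[min] = 1/Σλ = 1/0.003154 = 317.058 hours.

317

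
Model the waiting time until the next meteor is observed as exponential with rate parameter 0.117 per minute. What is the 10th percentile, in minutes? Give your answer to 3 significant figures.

Set 1 − e^(−λt) = 0.1, so t = −ln(0.9)/λ = 0.10536/0.117 ≈ 0.900517 minutes.

0.901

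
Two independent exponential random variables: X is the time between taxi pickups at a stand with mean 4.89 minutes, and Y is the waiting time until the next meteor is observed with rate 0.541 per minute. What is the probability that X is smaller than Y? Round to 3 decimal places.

λ_1 = 1/4.89 = 0.204499, λ_2 = 0.541.
For independent exponentials, P(X < Y) = λ_1/(λ_1+λ_2) = 0.204499/0.745499 ≈ 0.274.

0.274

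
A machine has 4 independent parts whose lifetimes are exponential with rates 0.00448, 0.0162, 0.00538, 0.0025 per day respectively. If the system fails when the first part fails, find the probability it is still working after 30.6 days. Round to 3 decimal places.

0.417

The time to first failure is exponential with rate Σλ = 0.00448 + 0.0162 + 0.00538 + 0.0025 = 0.02856.
P(min > 30.6) = e^(−0.02856·30.6) = e^(−0.87394) ≈ 0.417.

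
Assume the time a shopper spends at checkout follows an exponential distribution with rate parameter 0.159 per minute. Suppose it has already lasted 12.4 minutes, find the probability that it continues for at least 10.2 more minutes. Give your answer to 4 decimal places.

P(X > s+t | X > s) = e^(−λ(s+t))/e^(−λs) = e^(−λt), independent of s = 12.4.
P(X > 10.2) = e^(−1.6218) ≈ 0.1975.

0.1975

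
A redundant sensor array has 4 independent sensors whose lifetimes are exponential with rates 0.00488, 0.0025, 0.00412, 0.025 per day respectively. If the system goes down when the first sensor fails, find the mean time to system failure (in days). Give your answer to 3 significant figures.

The time to first failure is exponential with rate Σλ = 0.00488 + 0.0025 + 0.00412 + 0.025 = 0.0365.
E[min] = 1/Σλ = 1/0.0365 = 27.3973 days.

27.4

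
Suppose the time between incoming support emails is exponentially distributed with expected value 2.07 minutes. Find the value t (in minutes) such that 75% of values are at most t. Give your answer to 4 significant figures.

2.870

The rate is λ = 1/2.07 = 0.483092 per minute.
Set 1 − e^(−λt) = 0.75, so t = −ln(0.25)/λ = 1.3863/0.483092 ≈ 2.86963 minutes.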